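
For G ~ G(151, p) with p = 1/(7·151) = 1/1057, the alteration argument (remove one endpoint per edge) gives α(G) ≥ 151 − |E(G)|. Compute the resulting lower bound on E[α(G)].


E[|E(G)|] = C(151, 2)·p = 11325 · (1/1057) = 75/7.
E[α(G)] ≥ n − E[|E(G)|] = 151 − 75/7 = 982/7.
Numerically: ≈ 140.286.
(This is only a lower bound; the true E[α(G)] may be larger.)

E[α(G)] ≥ 982/7 ≈ 140.286.


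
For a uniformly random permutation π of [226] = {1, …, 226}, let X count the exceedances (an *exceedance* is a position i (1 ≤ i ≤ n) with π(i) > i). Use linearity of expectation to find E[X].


Write X = Σ_{i=1}^{226} X_i, where X_i = 1_{π(i) > i}.
For each fixed i, π(i) is uniform over {1, …, 226} (marginal of a uniform permutation), so P[π(i) > i] = (n − i)/n. Summing: Σ_{i=1}^{226} (n − i)/n = (0 + 1 + … + 225)/226 = 226(226 − 1)/(2·226) = (226 − 1)/2.
Hence E[X] = Σ_{i=1}^{226} (226 − i)/226 = 225/2 ≈ 112.5000.

E[X] = 225/2 = 112.5000.


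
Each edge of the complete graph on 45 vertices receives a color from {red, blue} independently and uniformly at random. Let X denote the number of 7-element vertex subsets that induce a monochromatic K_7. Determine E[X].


Let X = Σ_S X_S over the C(45, 7) = 45379620 subsets S of size 7, where X_S = 1 if the K_7 on S is monochromatic.
For a fixed S, the K_7 on S has C(7, 2) = 21 edges. P[all 21 edges red] = (1/2)^21, and likewise for blue, so P[monochromatic] = 2·(1/2)^21 = 2^{1 − 21} = 1/1048576.
By linearity: E[X] = C(45, 7) · 2^{1 − 21} = 45379620 · 1/1048576 = 11344905/262144.
Numerically: E[X] ≈ 43.277.

E[X] = C(45,7)·2^(1−C(7,2)) = 11344905/262144 ≈ 43.277.


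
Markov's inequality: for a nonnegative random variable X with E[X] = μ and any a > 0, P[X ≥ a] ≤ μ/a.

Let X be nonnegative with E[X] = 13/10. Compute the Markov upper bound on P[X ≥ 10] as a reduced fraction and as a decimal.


μ = E[X] = 13/10, a = 10.
Markov: P[X ≥ 10] ≤ μ/a = (13/10)/10 = 13/100.
Numerically: ≈ 0.1300.
(Since a = 10 > μ = 1.3000, the bound 13/100 is < 1 and informative.)

P[X ≥ 10] ≤ 13/100 ≈ 0.1300.


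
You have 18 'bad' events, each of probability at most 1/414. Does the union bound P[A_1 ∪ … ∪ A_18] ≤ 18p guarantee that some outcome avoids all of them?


Union bound: P[∪_{i=1}^{18} A_i] ≤ Σ_i P[A_i] ≤ 18·p = 18·(1/414) = 1/23.
Numerically: 1/23 ≈ 0.0435.
Is 1/23 < 1? YES.
Since P[∪ A_i] ≤ 1/23 < 1, the complement has P[∩ A_i^c] ≥ 1 − 1/23 = 22/23 > 0, so some outcome avoids every A_i.

18·p = 1/23 ≈ 0.0435; existence CERTIFIED by the union bound.


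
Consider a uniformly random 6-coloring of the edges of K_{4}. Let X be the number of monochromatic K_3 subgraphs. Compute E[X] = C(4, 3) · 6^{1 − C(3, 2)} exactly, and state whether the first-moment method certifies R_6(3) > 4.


E[X] = C(4, 3) · 6^{1 − 3} = 4 · 6^{−2} = 4/36.
As a reduced fraction: E[X] = 1/9 ≈ 0.1111111.
Is E[X] < 1? YES.
Since E[X] < 1, there exists a 6-coloring of K_{4} with no monochromatic K_3; hence R_6(3) > 4.

E[X] = 1/9 ≈ 0.1111111; E[X] < 1, so R_6(3) > 4.


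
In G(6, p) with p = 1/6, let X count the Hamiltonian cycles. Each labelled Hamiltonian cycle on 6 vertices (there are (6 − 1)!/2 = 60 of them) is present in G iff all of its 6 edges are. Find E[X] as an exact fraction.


K_6 has (6 − 1)!/2 = 60 labelled Hamiltonian cycles.
For each such Hamiltonian cycle H, let X_H = 1 if all 6 edges of H are present in G. Then P[X_H = 1] = p^{6} = (1/6)^{6} = 1/46656.
Summing the indicators: E[X] = Σ_H E[X_H] = 60 · p^{6} = 60 · 1/46656 = 5/3888.
Numerically: E[X] ≈ 0.00128601.

E[X] = 60 · (1/6)^{6} = 5/3888 ≈ 0.00128601.


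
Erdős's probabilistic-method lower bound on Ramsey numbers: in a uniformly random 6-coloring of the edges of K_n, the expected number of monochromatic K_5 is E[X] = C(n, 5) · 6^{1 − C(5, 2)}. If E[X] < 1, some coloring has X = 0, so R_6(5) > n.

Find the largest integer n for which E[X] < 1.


We need C(n, 5) · 6^{1 − 10} < 1, i.e. C(n, 5) < 6^{10 − 1} = 10077696.
Check values of n near the boundary:
  n = 65: C(65, 5) = 8259888; 8259888 < 10077696? YES
  n = 66: C(66, 5) = 8936928; 8936928 < 10077696? YES
  n = 67: C(67, 5) = 9657648; 9657648 < 10077696? YES
  n = 68: C(68, 5) = 10424128; 10424128 < 10077696? NO
The largest n with C(n, 5) < 10077696 is n = 67 (where E[X] = 67067/69984 ≈ 0.9583). Hence R_6(5) > 67, i.e. R_6(5) ≥ 68.

Largest n = 67; hence R_6(5) > 67.


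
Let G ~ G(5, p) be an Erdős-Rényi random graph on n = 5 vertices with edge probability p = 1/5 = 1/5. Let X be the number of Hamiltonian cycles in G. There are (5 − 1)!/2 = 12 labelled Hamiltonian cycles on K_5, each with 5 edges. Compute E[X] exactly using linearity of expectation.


K_5 has (5 − 1)!/2 = 12 labelled Hamiltonian cycles.
For each such Hamiltonian cycle H, let X_H = 1 if all 5 edges of H are present in G. Then P[X_H = 1] = p^{5} = (1/5)^{5} = 1/3125.
Summing the indicators: E[X] = Σ_H E[X_H] = 12 · p^{5} = 12 · 1/3125 = 12/3125.
Numerically: E[X] ≈ 0.00384.

E[X] = 12 · (1/5)^{5} = 12/3125 ≈ 0.00384.


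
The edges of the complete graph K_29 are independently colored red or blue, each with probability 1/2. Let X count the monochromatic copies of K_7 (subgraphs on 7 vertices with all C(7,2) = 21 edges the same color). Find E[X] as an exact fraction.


Let X = Σ_S X_S over the C(29, 7) = 1560780 subsets S of size 7, where X_S = 1 if the K_7 on S is monochromatic.
For a fixed S, the K_7 on S has C(7, 2) = 21 edges. P[all 21 edges red] = (1/2)^21, and likewise for blue, so P[monochromatic] = 2·(1/2)^21 = 2^{1 − 21} = 1/1048576.
By linearity of expectation: E[X] = C(29, 7) · 2^{1 − 21} = 1560780 · 1/1048576 = 390195/262144.
Numerically: E[X] ≈ 1.48848.

E[X] = C(29,7)·2^(1−C(7,2)) = 390195/262144 ≈ 1.48848.


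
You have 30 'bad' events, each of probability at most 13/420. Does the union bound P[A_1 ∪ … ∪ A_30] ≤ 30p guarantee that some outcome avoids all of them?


Union bound: P[∪_{i=1}^{30} A_i] ≤ Σ_i P[A_i] ≤ 30·p = 30·(13/420) = 13/14.
Numerically: 13/14 ≈ 0.929.
Is 13/14 < 1? YES.
Since P[∪ A_i] ≤ 13/14 < 1, the complement has P[∩ A_i^c] ≥ 1 − 13/14 = 1/14 > 0, so some outcome avoids every A_i.

30·p = 13/14 ≈ 0.929; existence CERTIFIED by the union bound.


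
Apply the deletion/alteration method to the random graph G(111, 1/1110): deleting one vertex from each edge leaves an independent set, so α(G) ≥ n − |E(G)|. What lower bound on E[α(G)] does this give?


E[|E(G)|] = C(111, 2)·p = 6105 · (1/1110) = 11/2.
E[α(G)] ≥ n − E[|E(G)|] = 111 − 11/2 = 211/2.
Numerically: ≈ 105.500.
(This is only a lower bound; the true E[α(G)] may be larger.)

E[α(G)] ≥ 211/2 ≈ 105.500.


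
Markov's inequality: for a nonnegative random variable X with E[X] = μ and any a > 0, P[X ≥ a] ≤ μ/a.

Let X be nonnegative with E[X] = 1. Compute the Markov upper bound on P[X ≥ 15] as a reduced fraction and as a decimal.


μ = E[X] = 1, a = 15.
Markov: P[X ≥ 15] ≤ μ/a = (1)/15 = 1/15.
Numerically: ≈ 0.066667.
(Since a = 15 > μ = 1.000000, the bound 1/15 is < 1 and informative.)

P[X ≥ 15] ≤ 1/15 ≈ 0.066667.


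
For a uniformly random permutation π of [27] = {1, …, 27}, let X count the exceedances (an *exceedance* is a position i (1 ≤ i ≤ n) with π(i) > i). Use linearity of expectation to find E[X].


Write X = Σ_{i=1}^{27} X_i, where X_i = 1_{π(i) > i}.
For each fixed i, π(i) is uniform over {1, …, 27} (marginal of a uniform permutation), so P[π(i) > i] = (n − i)/n. Summing: Σ_{i=1}^{27} (n − i)/n = (0 + 1 + … + 26)/27 = 27(27 − 1)/(2·27) = (27 − 1)/2.
Hence E[X] = Σ_{i=1}^{27} (27 − i)/27 = 13 ≈ 13.000.

E[X] = 13 = 13.000.


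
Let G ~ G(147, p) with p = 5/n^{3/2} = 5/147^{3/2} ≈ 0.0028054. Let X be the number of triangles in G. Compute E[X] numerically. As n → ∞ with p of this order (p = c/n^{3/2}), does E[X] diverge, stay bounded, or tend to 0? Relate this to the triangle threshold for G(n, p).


Number of potential triangles: C(147, 3) = 518665.
Each occurs with probability p³ ≈ (0.0028054)³ ≈ 2.2079133e-08.
By linearity: E[X] = C(147, 3)·p³ ≈ 518665 · 2.2079133e-08 ≈ 0.01145.
Since α = 3/2 > 1, p = c/n^{3/2} = o(1/n) is below the triangle threshold p ~ 1/n. Asymptotically E[X] ~ (c³/6)·n^{3(1−α)} = (5³/6)·n^{-1.5} → 0, so by Markov's inequality G has no triangles w.h.p.

E[X] ≈ 0.01145; in regime p = Θ(1/n^{3/2}) E[X] tends to 0 (below the triangle threshold p ~ 1/n).


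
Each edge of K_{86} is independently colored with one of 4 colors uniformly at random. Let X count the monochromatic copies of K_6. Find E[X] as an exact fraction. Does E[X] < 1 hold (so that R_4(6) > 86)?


E[X] = C(86, 6) · 4^{1 − 15} = 470155077 · 4^{−14} = 470155077/268435456.
As a reduced fraction: E[X] = 470155077/268435456 ≈ 1.751464.
Is E[X] < 1? NO.
Since E[X] ≥ 1, the first-moment bound is inconclusive at n = 86; it does NOT by itself certify R_4(6) > 86.

E[X] = 470155077/268435456 ≈ 1.751464; E[X] ≥ 1; first-moment method inconclusive here.


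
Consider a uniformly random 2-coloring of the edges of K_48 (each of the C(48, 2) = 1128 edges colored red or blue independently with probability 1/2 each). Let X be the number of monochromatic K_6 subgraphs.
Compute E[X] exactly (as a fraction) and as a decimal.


Let X = Σ_S X_S over the C(48, 6) = 12271512 subsets S of size 6, where X_S = 1 if the K_6 on S is monochromatic.
For a fixed S, the K_6 on S has C(6, 2) = 15 edges. P[all 15 edges red] = (1/2)^15, and likewise for blue, so P[monochromatic] = 2·(1/2)^15 = 2^{1 − 15} = 1/16384.
Summing: E[X] = C(48, 6) · 2^{1 − 15} = 12271512 · 1/16384 = 1533939/2048.
Numerically: E[X] ≈ 748.993652.

E[X] = C(48,6)·2^(1−C(6,2)) = 1533939/2048 ≈ 748.993652.


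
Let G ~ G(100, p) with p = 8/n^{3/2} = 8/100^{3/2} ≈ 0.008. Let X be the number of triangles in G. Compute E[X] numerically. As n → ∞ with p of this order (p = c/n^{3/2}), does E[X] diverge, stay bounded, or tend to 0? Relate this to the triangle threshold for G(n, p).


Number of potential triangles: C(100, 3) = 161700.
Each occurs with probability p³ ≈ (0.008)³ ≈ 5.120000e-07.
By linearity: E[X] = C(100, 3)·p³ ≈ 161700 · 5.120000e-07 ≈ 0.0828.
Since α = 3/2 > 1, p = c/n^{3/2} = o(1/n) is below the triangle threshold p ~ 1/n. Asymptotically E[X] ~ (c³/6)·n^{3(1−α)} = (8³/6)·n^{-1.5} → 0, so by Markov's inequality G has no triangles w.h.p.

E[X] ≈ 0.0828; in regime p = Θ(1/n^{3/2}) E[X] tends to 0 (below the triangle threshold p ~ 1/n).


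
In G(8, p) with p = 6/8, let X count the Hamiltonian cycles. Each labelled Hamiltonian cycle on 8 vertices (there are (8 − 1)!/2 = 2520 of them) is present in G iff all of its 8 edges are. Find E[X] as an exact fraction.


K_8 has (8 − 1)!/2 = 2520 labelled Hamiltonian cycles.
For each such Hamiltonian cycle H, let X_H = 1 if all 8 edges of H are present in G. Then P[X_H = 1] = p^{8} = (3/4)^{8} = 6561/65536.
By linearity: E[X] = Σ_H E[X_H] = 2520 · p^{8} = 2520 · 6561/65536 = 2066715/8192.
Numerically: E[X] ≈ 252.

E[X] = 2520 · (3/4)^{8} = 2066715/8192 ≈ 252.


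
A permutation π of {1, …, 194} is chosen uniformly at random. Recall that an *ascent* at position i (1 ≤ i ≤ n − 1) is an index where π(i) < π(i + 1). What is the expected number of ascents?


Write X = Σ X_I over i = 1, …, 193, with X_I the indicator of one ascent.
There are 193 indicators.
For each fixed i, the pair (π(i), π(i+1)) is a uniformly random ordered pair of distinct values from {1, …, 194}; by symmetry P[π(i) < π(i+1)] = 1/2.
By linearity: E[X] = 193 · (1/2) = (194 − 1) · (1/2) = 193/2 ≈ 96.5000.

E[X] = 193/2 = 96.5000.


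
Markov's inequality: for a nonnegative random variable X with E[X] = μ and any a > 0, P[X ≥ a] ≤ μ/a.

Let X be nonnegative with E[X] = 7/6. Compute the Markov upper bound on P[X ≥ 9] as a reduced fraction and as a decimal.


μ = E[X] = 7/6, a = 9.
Markov: P[X ≥ 9] ≤ μ/a = (7/6)/9 = 7/54.
Numerically: ≈ 0.1296.
(Since a = 9 > μ = 1.1667, the bound 7/54 is < 1 and informative.)

P[X ≥ 9] ≤ 7/54 ≈ 0.1296.


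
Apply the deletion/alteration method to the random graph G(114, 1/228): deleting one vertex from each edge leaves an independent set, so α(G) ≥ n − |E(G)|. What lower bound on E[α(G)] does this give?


E[|E(G)|] = C(114, 2)·p = 6441 · (1/228) = 113/4.
E[α(G)] ≥ n − E[|E(G)|] = 114 − 113/4 = 343/4.
Numerically: ≈ 85.7500.
(This is only a lower bound; the true E[α(G)] may be larger.)

E[α(G)] ≥ 343/4 ≈ 85.7500.


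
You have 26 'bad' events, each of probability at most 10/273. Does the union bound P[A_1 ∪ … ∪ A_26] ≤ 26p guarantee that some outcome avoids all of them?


Union bound: P[∪_{i=1}^{26} A_i] ≤ Σ_i P[A_i] ≤ 26·p = 26·(10/273) = 20/21.
Numerically: 20/21 ≈ 0.952.
Is 20/21 < 1? YES.
Since P[∪ A_i] ≤ 20/21 < 1, the complement has P[∩ A_i^c] ≥ 1 − 20/21 = 1/21 > 0, so some outcome avoids every A_i.

26·p = 20/21 ≈ 0.952; existence CERTIFIED by the union bound.


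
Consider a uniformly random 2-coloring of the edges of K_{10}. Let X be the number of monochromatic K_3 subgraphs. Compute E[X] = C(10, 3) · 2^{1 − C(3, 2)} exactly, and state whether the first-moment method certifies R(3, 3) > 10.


E[X] = C(10, 3) · 2^{1 − 3} = 120 · 2^{−2} = 120/4.
As a reduced fraction: E[X] = 30 ≈ 30.0000000.
Is E[X] < 1? NO.
Since E[X] ≥ 1, the first-moment bound is inconclusive at n = 10; it does NOT by itself certify R(3, 3) > 10.

E[X] = 30 ≈ 30.0000000; E[X] ≥ 1; first-moment method inconclusive here.


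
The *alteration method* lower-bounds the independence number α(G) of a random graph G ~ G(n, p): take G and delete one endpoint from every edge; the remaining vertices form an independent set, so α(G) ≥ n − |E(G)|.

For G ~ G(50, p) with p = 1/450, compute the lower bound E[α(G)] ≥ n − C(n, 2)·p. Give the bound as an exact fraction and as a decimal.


E[|E(G)|] = C(50, 2)·p = 1225 · (1/450) = 49/18.
E[α(G)] ≥ n − E[|E(G)|] = 50 − 49/18 = 851/18.
Numerically: ≈ 47.277778.
(This is only a lower bound; the true E[α(G)] may be larger.)

E[α(G)] ≥ 851/18 ≈ 47.277778.


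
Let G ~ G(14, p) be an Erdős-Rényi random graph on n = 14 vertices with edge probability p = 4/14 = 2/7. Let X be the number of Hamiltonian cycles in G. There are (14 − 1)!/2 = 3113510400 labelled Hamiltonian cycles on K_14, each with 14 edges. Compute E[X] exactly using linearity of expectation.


K_14 has (14 − 1)!/2 = 3113510400 labelled Hamiltonian cycles.
For each such Hamiltonian cycle H, let X_H = 1 if all 14 edges of H are present in G. Then P[X_H = 1] = p^{14} = (2/7)^{14} = 16384/678223072849.
By linearity: E[X] = Σ_H E[X_H] = 3113510400 · p^{14} = 3113510400 · 16384/678223072849 = 7287393484800/96889010407.
Numerically: E[X] ≈ 75.21.

E[X] = 3113510400 · (2/7)^{14} = 7287393484800/96889010407 ≈ 75.21.


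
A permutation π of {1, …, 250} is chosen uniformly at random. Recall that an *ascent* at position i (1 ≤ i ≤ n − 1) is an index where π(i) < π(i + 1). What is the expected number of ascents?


Write X = Σ X_I over i = 1, …, 249, with X_I the indicator of one ascent.
There are 249 indicators.
For each fixed i, the pair (π(i), π(i+1)) is a uniformly random ordered pair of distinct values from {1, …, 250}; by symmetry P[π(i) < π(i+1)] = 1/2.
By linearity: E[X] = 249 · (1/2) = (250 − 1) · (1/2) = 249/2 ≈ 124.50000.

E[X] = 249/2 = 124.50000.


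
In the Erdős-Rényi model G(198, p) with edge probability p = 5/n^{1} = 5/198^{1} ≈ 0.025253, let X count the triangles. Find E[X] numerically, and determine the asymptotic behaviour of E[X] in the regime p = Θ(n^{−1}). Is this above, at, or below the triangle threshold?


Number of potential triangles: C(198, 3) = 1274196.
Each occurs with probability p³ ≈ (0.025253)³ ≈ 1.6103284e-05.
By linearity: E[X] = C(198, 3)·p³ ≈ 1274196 · 1.6103284e-05 ≈ 20.51874.
Here α = 1, so p = 5/n is exactly at the triangle threshold p ~ 1/n. Asymptotically E[X] → c³/6 = 5³/6 = 125/6 ≈ 20.83333, a bounded constant. In this regime the triangle count is asymptotically Poisson(c³/6).

E[X] ≈ 20.51874; in regime p = Θ(1/n^{1}) E[X] stays bounded (at the triangle threshold p ~ 1/n).


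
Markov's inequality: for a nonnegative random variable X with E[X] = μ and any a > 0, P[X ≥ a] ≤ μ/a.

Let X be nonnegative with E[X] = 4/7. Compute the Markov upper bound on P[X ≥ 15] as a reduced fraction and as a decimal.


μ = E[X] = 4/7, a = 15.
Markov: P[X ≥ 15] ≤ μ/a = (4/7)/15 = 4/105.
Numerically: ≈ 0.038.
(Since a = 15 > μ = 0.571, the bound 4/105 is < 1 and informative.)

P[X ≥ 15] ≤ 4/105 ≈ 0.038.


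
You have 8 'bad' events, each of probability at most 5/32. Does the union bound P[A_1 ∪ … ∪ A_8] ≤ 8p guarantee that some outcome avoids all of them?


Union bound: P[∪_{i=1}^{8} A_i] ≤ Σ_i P[A_i] ≤ 8·p = 8·(5/32) = 5/4.
Numerically: 5/4 ≈ 1.2500.
Is 5/4 < 1? NO.
Since the bound 5/4 is ≥ 1, the union bound is uninformative here; it does NOT by itself certify existence.

8·p = 5/4 ≈ 1.2500; existence NOT certified by the union bound.


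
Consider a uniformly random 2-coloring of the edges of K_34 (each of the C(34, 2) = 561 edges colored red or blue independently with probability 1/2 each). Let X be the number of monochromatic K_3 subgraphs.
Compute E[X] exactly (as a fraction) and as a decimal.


Let X = Σ_S X_S over the C(34, 3) = 5984 subsets S of size 3, where X_S = 1 if the K_3 on S is monochromatic.
For a fixed S, the K_3 on S has C(3, 2) = 3 edges. P[all 3 edges red] = (1/2)^3, and likewise for blue, so P[monochromatic] = 2·(1/2)^3 = 2^{1 − 3} = 1/4.
By linearity: E[X] = C(34, 3) · 2^{1 − 3} = 5984 · 1/4 = 1496.
Numerically: E[X] ≈ 1496.000.

E[X] = C(34,3)·2^(1−C(3,2)) = 1496 ≈ 1496.000.


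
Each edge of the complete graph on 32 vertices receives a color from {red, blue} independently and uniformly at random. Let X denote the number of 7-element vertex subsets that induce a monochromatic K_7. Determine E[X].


Let X = Σ_S X_S over the C(32, 7) = 3365856 subsets S of size 7, where X_S = 1 if the K_7 on S is monochromatic.
For a fixed S, the K_7 on S has C(7, 2) = 21 edges. P[all 21 edges red] = (1/2)^21, and likewise for blue, so P[monochromatic] = 2·(1/2)^21 = 2^{1 − 21} = 1/1048576.
By linearity: E[X] = C(32, 7) · 2^{1 − 21} = 3365856 · 1/1048576 = 105183/32768.
Numerically: E[X] ≈ 3.210.

E[X] = C(32,7)·2^(1−C(7,2)) = 105183/32768 ≈ 3.210.


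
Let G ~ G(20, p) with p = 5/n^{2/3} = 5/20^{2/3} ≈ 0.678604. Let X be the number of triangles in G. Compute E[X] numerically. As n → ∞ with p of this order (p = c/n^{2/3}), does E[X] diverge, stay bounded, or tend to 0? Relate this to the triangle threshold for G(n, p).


Number of potential triangles: C(20, 3) = 1140.
Each occurs with probability p³ ≈ (0.678604)³ ≈ 3.12500000e-01.
By linearity: E[X] = C(20, 3)·p³ ≈ 1140 · 3.12500000e-01 ≈ 356.250000.
Since α = 2/3 < 1, p = c/n^{2/3} ≫ 1/n is above the triangle threshold p ~ 1/n. Asymptotically E[X] ~ (c³/6)·n^{3(1−α)} = (5³/6)·n^{1} → ∞; triangles are abundant w.h.p.

E[X] ≈ 356.250000; in regime p = Θ(1/n^{2/3}) E[X] diverges (above the triangle threshold p ~ 1/n).


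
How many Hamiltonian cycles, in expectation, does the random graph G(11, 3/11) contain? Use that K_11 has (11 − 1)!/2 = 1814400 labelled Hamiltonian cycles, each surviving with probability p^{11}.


K_11 has (11 − 1)!/2 = 1814400 labelled Hamiltonian cycles.
For each such Hamiltonian cycle H, let X_H = 1 if all 11 edges of H are present in G. Then P[X_H = 1] = p^{11} = (3/11)^{11} = 177147/285311670611.
By linearity: E[X] = Σ_H E[X_H] = 1814400 · p^{11} = 1814400 · 177147/285311670611 = 321415516800/285311670611.
Numerically: E[X] ≈ 1.1265.

E[X] = 1814400 · (3/11)^{11} = 321415516800/285311670611 ≈ 1.1265.


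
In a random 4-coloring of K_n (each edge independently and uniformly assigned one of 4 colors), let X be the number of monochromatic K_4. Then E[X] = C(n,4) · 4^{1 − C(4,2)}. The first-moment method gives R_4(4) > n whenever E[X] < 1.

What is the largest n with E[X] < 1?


We need C(n, 4) · 4^{1 − 6} < 1, i.e. C(n, 4) < 4^{6 − 1} = 1024.
Check values of n near the boundary:
  n = 13: C(13, 4) = 715; 715 < 1024? YES
  n = 14: C(14, 4) = 1001; 1001 < 1024? YES
  n = 15: C(15, 4) = 1365; 1365 < 1024? NO
The largest n with C(n, 4) < 1024 is n = 14 (where E[X] = 1001/1024 ≈ 0.9775391). Hence R_4(4) > 14, i.e. R_4(4) ≥ 15.

Largest n = 14; hence R_4(4) > 14.


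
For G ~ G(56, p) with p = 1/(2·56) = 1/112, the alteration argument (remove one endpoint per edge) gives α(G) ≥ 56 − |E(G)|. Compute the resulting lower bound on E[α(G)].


E[|E(G)|] = C(56, 2)·p = 1540 · (1/112) = 55/4.
E[α(G)] ≥ n − E[|E(G)|] = 56 − 55/4 = 169/4.
Numerically: ≈ 42.250000.
(This is only a lower bound; the true E[α(G)] may be larger.)

E[α(G)] ≥ 169/4 ≈ 42.250000.


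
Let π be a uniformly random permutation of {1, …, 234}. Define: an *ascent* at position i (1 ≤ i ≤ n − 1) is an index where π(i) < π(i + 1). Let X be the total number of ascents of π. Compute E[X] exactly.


Write X = Σ X_I over i = 1, …, 233, with X_I the indicator of one ascent.
There are 233 indicators.
For each fixed i, the pair (π(i), π(i+1)) is a uniformly random ordered pair of distinct values from {1, …, 234}; by symmetry P[π(i) < π(i+1)] = 1/2.
By linearity: E[X] = 233 · (1/2) = (234 − 1) · (1/2) = 233/2 ≈ 116.500.

E[X] = 233/2 = 116.500.


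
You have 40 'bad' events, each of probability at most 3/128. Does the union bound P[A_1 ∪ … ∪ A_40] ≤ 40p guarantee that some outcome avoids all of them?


Union bound: P[∪_{i=1}^{40} A_i] ≤ Σ_i P[A_i] ≤ 40·p = 40·(3/128) = 15/16.
Numerically: 15/16 ≈ 0.938.
Is 15/16 < 1? YES.
Since P[∪ A_i] ≤ 15/16 < 1, the complement has P[∩ A_i^c] ≥ 1 − 15/16 = 1/16 > 0, so some outcome avoids every A_i.

40·p = 15/16 ≈ 0.938; existence CERTIFIED by the union bound.


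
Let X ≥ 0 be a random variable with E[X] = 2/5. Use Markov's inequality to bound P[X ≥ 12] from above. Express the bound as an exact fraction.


μ = E[X] = 2/5, a = 12.
Markov: P[X ≥ 12] ≤ μ/a = (2/5)/12 = 1/30.
Numerically: ≈ 0.033.
(Since a = 12 > μ = 0.400, the bound 1/30 is < 1 and informative.)

P[X ≥ 12] ≤ 1/30 ≈ 0.033.


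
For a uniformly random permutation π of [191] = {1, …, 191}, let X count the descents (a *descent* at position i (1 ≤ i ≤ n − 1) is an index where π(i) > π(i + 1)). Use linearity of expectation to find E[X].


Write X = Σ X_I over i = 1, …, 190, with X_I the indicator of one descent.
There are 190 indicators.
For each fixed i, the pair (π(i), π(i+1)) is a uniformly random ordered pair of distinct values from {1, …, 191}; by symmetry P[π(i) > π(i+1)] = 1/2.
By linearity: E[X] = 190 · (1/2) = (191 − 1) · (1/2) = 95 ≈ 95.000.

E[X] = 95 = 95.000.


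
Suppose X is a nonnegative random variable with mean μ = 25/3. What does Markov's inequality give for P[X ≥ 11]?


μ = E[X] = 25/3, a = 11.
Markov: P[X ≥ 11] ≤ μ/a = (25/3)/11 = 25/33.
Numerically: ≈ 0.75758.
(Since a = 11 > μ = 8.33333, the bound 25/33 is < 1 and informative.)

P[X ≥ 11] ≤ 25/33 ≈ 0.75758.


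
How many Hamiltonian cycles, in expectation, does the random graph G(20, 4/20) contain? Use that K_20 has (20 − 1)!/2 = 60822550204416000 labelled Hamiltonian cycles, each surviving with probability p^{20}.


K_20 has (20 − 1)!/2 = 60822550204416000 labelled Hamiltonian cycles.
For each such Hamiltonian cycle H, let X_H = 1 if all 20 edges of H are present in G. Then P[X_H = 1] = p^{20} = (1/5)^{20} = 1/95367431640625.
Summing the indicators: E[X] = Σ_H E[X_H] = 60822550204416000 · p^{20} = 60822550204416000 · 1/95367431640625 = 486580401635328/762939453125.
Numerically: E[X] ≈ 638.

E[X] = 60822550204416000 · (1/5)^{20} = 486580401635328/762939453125 ≈ 638.


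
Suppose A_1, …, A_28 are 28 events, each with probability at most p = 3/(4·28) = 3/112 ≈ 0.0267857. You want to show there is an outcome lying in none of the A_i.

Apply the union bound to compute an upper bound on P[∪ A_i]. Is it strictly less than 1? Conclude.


Union bound: P[∪_{i=1}^{28} A_i] ≤ Σ_i P[A_i] ≤ 28·p = 28·(3/112) = 3/4.
Numerically: 3/4 ≈ 0.7500000.
Is 3/4 < 1? YES.
Since P[∪ A_i] ≤ 3/4 < 1, the complement has P[∩ A_i^c] ≥ 1 − 3/4 = 1/4 > 0, so some outcome avoids every A_i.

28·p = 3/4 ≈ 0.7500000; existence CERTIFIED by the union bound.


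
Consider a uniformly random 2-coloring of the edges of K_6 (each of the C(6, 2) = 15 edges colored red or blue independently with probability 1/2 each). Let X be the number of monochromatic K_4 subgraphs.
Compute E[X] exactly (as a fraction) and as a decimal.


Let X = Σ_S X_S over the C(6, 4) = 15 subsets S of size 4, where X_S = 1 if the K_4 on S is monochromatic.
For a fixed S, the K_4 on S has C(4, 2) = 6 edges. P[all 6 edges red] = (1/2)^6, and likewise for blue, so P[monochromatic] = 2·(1/2)^6 = 2^{1 − 6} = 1/32.
Summing: E[X] = C(6, 4) · 2^{1 − 6} = 15 · 1/32 = 15/32.
Numerically: E[X] ≈ 0.46875.

E[X] = C(6,4)·2^(1−C(4,2)) = 15/32 ≈ 0.46875.


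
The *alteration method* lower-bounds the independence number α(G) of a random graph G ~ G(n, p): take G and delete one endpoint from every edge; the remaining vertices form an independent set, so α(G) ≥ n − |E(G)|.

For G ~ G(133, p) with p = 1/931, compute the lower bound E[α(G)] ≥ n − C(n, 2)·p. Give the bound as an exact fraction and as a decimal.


E[|E(G)|] = C(133, 2)·p = 8778 · (1/931) = 66/7.
E[α(G)] ≥ n − E[|E(G)|] = 133 − 66/7 = 865/7.
Numerically: ≈ 123.57143.
(This is only a lower bound; the true E[α(G)] may be larger.)

E[α(G)] ≥ 865/7 ≈ 123.57143.


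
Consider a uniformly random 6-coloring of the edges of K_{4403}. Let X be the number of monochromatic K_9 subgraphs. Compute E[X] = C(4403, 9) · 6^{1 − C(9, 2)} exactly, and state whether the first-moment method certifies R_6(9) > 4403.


E[X] = C(4403, 9) · 6^{1 − 36} = 1699894433046281918452233150 · 6^{−35} = 1699894433046281918452233150/1719070799748422591028658176.
As a reduced fraction: E[X] = 283315738841046986408705525/286511799958070431838109696 ≈ 0.9888449.
Is E[X] < 1? YES.
Since E[X] < 1, there exists a 6-coloring of K_{4403} with no monochromatic K_9; hence R_6(9) > 4403.

E[X] = 283315738841046986408705525/286511799958070431838109696 ≈ 0.9888449; E[X] < 1, so R_6(9) > 4403.


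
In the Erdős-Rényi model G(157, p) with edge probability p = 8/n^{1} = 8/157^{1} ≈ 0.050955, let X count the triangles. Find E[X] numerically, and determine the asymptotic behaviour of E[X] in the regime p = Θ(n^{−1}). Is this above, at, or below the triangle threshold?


Number of potential triangles: C(157, 3) = 632710.
Each occurs with probability p³ ≈ (0.050955)³ ≈ 1.3230340e-04.
By linearity: E[X] = C(157, 3)·p³ ≈ 632710 · 1.3230340e-04 ≈ 83.70968.
Here α = 1, so p = 8/n is exactly at the triangle threshold p ~ 1/n. Asymptotically E[X] → c³/6 = 8³/6 = 256/3 ≈ 85.33333, a bounded constant. In this regime the triangle count is asymptotically Poisson(c³/6).

E[X] ≈ 83.70968; in regime p = Θ(1/n^{1}) E[X] stays bounded (at the triangle threshold p ~ 1/n).


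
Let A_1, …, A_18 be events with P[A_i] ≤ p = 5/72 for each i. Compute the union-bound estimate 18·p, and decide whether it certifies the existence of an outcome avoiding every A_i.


Union bound: P[∪_{i=1}^{18} A_i] ≤ Σ_i P[A_i] ≤ 18·p = 18·(5/72) = 5/4.
Numerically: 5/4 ≈ 1.2500000.
Is 5/4 < 1? NO.
Since the bound 5/4 is ≥ 1, the union bound is uninformative here; it does NOT by itself certify existence.

18·p = 5/4 ≈ 1.2500000; existence NOT certified by the union bound.


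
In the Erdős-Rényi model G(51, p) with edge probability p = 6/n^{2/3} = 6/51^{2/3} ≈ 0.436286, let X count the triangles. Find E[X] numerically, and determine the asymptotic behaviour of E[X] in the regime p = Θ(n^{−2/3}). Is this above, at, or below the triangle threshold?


Number of potential triangles: C(51, 3) = 20825.
Each occurs with probability p³ ≈ (0.436286)³ ≈ 8.30449827e-02.
By linearity: E[X] = C(51, 3)·p³ ≈ 20825 · 8.30449827e-02 ≈ 1729.411765.
Since α = 2/3 < 1, p = c/n^{2/3} ≫ 1/n is above the triangle threshold p ~ 1/n. Asymptotically E[X] ~ (c³/6)·n^{3(1−α)} = (6³/6)·n^{1} → ∞; triangles are abundant w.h.p.

E[X] ≈ 1729.411765; in regime p = Θ(1/n^{2/3}) E[X] diverges (above the triangle threshold p ~ 1/n).


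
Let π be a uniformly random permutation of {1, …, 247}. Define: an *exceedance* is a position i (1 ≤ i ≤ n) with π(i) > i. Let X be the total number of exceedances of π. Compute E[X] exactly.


Write X = Σ_{i=1}^{247} X_i, where X_i = 1_{π(i) > i}.
For each fixed i, π(i) is uniform over {1, …, 247} (marginal of a uniform permutation), so P[π(i) > i] = (n − i)/n. Summing: Σ_{i=1}^{247} (n − i)/n = (0 + 1 + … + 246)/247 = 247(247 − 1)/(2·247) = (247 − 1)/2.
Hence E[X] = Σ_{i=1}^{247} (247 − i)/247 = 123 ≈ 123.000.

E[X] = 123 = 123.000.


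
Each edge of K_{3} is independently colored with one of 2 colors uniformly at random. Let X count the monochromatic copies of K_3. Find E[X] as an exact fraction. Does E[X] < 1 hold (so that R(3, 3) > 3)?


E[X] = C(3, 3) · 2^{1 − 3} = 1 · 2^{−2} = 1/4.
As a reduced fraction: E[X] = 1/4 ≈ 0.2500000.
Is E[X] < 1? YES.
Since E[X] < 1, there exists a 2-coloring of K_{3} with no monochromatic K_3; hence R(3, 3) > 3.

E[X] = 1/4 ≈ 0.2500000; E[X] < 1, so R(3, 3) > 3.


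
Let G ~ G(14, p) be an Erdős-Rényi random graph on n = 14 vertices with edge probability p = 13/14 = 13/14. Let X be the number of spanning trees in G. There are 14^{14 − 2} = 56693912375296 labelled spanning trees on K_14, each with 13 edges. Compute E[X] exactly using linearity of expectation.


K_14 has 14^{14 − 2} = 56693912375296 labelled spanning trees.
For each such spanning tree H, let X_H = 1 if all 13 edges of H are present in G. Then P[X_H = 1] = p^{13} = (13/14)^{13} = 302875106592253/793714773254144.
By linearity: E[X] = Σ_H E[X_H] = 56693912375296 · p^{13} = 56693912375296 · 302875106592253/793714773254144 = 302875106592253/14.
Numerically: E[X] ≈ 2.163e+13.

E[X] = 56693912375296 · (13/14)^{13} = 302875106592253/14 ≈ 2.163e+13.


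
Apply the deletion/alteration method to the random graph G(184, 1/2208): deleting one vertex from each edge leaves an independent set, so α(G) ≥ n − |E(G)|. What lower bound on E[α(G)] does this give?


E[|E(G)|] = C(184, 2)·p = 16836 · (1/2208) = 61/8.
E[α(G)] ≥ n − E[|E(G)|] = 184 − 61/8 = 1411/8.
Numerically: ≈ 176.375.
(This is only a lower bound; the true E[α(G)] may be larger.)

E[α(G)] ≥ 1411/8 ≈ 176.375.


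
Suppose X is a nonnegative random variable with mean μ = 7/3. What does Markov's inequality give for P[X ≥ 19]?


μ = E[X] = 7/3, a = 19.
Markov: P[X ≥ 19] ≤ μ/a = (7/3)/19 = 7/57.
Numerically: ≈ 0.122807.
(Since a = 19 > μ = 2.333333, the bound 7/57 is < 1 and informative.)

P[X ≥ 19] ≤ 7/57 ≈ 0.122807.


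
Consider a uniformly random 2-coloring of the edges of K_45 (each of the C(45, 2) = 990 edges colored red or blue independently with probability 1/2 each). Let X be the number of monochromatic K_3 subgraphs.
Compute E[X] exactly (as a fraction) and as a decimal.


Let X = Σ_S X_S over the C(45, 3) = 14190 subsets S of size 3, where X_S = 1 if the K_3 on S is monochromatic.
For a fixed S, the K_3 on S has C(3, 2) = 3 edges. P[all 3 edges red] = (1/2)^3, and likewise for blue, so P[monochromatic] = 2·(1/2)^3 = 2^{1 − 3} = 1/4.
By linearity: E[X] = C(45, 3) · 2^{1 − 3} = 14190 · 1/4 = 7095/2.
Numerically: E[X] ≈ 3547.500.

E[X] = C(45,3)·2^(1−C(3,2)) = 7095/2 ≈ 3547.500.


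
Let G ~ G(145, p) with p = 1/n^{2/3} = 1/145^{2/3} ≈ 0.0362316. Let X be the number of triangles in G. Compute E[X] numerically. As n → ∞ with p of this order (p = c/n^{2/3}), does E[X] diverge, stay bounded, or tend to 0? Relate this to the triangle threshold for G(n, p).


Number of potential triangles: C(145, 3) = 497640.
Each occurs with probability p³ ≈ (0.0362316)³ ≈ 4.75624257e-05.
By linearity: E[X] = C(145, 3)·p³ ≈ 497640 · 4.75624257e-05 ≈ 23.668966.
Since α = 2/3 < 1, p = c/n^{2/3} ≫ 1/n is above the triangle threshold p ~ 1/n. Asymptotically E[X] ~ (c³/6)·n^{3(1−α)} = (1³/6)·n^{1} → ∞; triangles are abundant w.h.p.

E[X] ≈ 23.668966; in regime p = Θ(1/n^{2/3}) E[X] diverges (above the triangle threshold p ~ 1/n).


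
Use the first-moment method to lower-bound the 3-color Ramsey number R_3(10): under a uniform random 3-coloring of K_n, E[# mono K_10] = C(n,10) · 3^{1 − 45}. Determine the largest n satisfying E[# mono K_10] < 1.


We need C(n, 10) · 3^{1 − 45} < 1, i.e. C(n, 10) < 3^{45 − 1} = 984770902183611232881.
Check values of n near the boundary:
  n = 569: C(569, 10) = 905357721286137524328; 905357721286137524328 < 984770902183611232881? YES
  n = 570: C(570, 10) = 921524823451961408691; 921524823451961408691 < 984770902183611232881? YES
  n = 571: C(571, 10) = 937951290893172842001; 937951290893172842001 < 984770902183611232881? YES
  n = 572: C(572, 10) = 954640815642161682606; 954640815642161682606 < 984770902183611232881? YES
  n = 573: C(573, 10) = 971597135635805762226; 971597135635805762226 < 984770902183611232881? YES
  n = 574: C(574, 10) = 988824035203816502691; 988824035203816502691 < 984770902183611232881? NO
The largest n with C(n, 10) < 984770902183611232881 is n = 573 (where E[X] = 35985079097622435638/36472996377170786403 ≈ 0.98662). Hence R_3(10) > 573, i.e. R_3(10) ≥ 574.

Largest n = 573; hence R_3(10) > 573.


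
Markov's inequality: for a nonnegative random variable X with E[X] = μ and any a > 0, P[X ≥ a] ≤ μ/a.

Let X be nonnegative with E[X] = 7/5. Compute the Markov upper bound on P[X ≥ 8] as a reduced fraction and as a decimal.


μ = E[X] = 7/5, a = 8.
Markov: P[X ≥ 8] ≤ μ/a = (7/5)/8 = 7/40.
Numerically: ≈ 0.175000.
(Since a = 8 > μ = 1.400000, the bound 7/40 is < 1 and informative.)

P[X ≥ 8] ≤ 7/40 ≈ 0.175000.


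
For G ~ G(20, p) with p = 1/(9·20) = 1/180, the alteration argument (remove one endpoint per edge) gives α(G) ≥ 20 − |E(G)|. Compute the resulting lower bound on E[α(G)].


E[|E(G)|] = C(20, 2)·p = 190 · (1/180) = 19/18.
E[α(G)] ≥ n − E[|E(G)|] = 20 − 19/18 = 341/18.
Numerically: ≈ 18.94444.
(This is only a lower bound; the true E[α(G)] may be larger.)

E[α(G)] ≥ 341/18 ≈ 18.94444.


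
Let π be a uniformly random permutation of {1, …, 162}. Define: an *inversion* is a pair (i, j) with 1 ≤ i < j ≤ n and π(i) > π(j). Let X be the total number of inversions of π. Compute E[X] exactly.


Write X = Σ X_I over the C(162, 2) = 13041 pairs i < j, with X_I the indicator of one inversion.
There are 13041 indicators.
For each fixed pair i < j, the values π(i) and π(j) are two distinct elements of {1, …, 162} in uniformly random order; by symmetry P[π(i) > π(j)] = 1/2.
By linearity: E[X] = 13041 · (1/2) = C(162, 2) · (1/2) = 13041/2 = 13041/2 ≈ 6520.5000.

E[X] = 13041/2 = 6520.5000.


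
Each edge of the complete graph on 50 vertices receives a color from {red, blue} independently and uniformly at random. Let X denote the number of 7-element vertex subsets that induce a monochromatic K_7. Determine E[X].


Let X = Σ_S X_S over the C(50, 7) = 99884400 subsets S of size 7, where X_S = 1 if the K_7 on S is monochromatic.
For a fixed S, the K_7 on S has C(7, 2) = 21 edges. P[all 21 edges red] = (1/2)^21, and likewise for blue, so P[monochromatic] = 2·(1/2)^21 = 2^{1 − 21} = 1/1048576.
Summing: E[X] = C(50, 7) · 2^{1 − 21} = 99884400 · 1/1048576 = 6242775/65536.
Numerically: E[X] ≈ 95.2572.

E[X] = C(50,7)·2^(1−C(7,2)) = 6242775/65536 ≈ 95.2572.


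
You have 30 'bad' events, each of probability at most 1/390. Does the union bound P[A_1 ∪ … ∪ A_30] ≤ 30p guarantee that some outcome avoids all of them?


Union bound: P[∪_{i=1}^{30} A_i] ≤ Σ_i P[A_i] ≤ 30·p = 30·(1/390) = 1/13.
Numerically: 1/13 ≈ 0.0769.
Is 1/13 < 1? YES.
Since P[∪ A_i] ≤ 1/13 < 1, the complement has P[∩ A_i^c] ≥ 1 − 1/13 = 12/13 > 0, so some outcome avoids every A_i.

30·p = 1/13 ≈ 0.0769; existence CERTIFIED by the union bound.


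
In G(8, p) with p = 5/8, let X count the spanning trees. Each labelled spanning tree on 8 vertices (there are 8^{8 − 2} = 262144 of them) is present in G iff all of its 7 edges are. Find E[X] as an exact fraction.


K_8 has 8^{8 − 2} = 262144 labelled spanning trees.
For each such spanning tree H, let X_H = 1 if all 7 edges of H are present in G. Then P[X_H = 1] = p^{7} = (5/8)^{7} = 78125/2097152.
Summing the indicators: E[X] = Σ_H E[X_H] = 262144 · p^{7} = 262144 · 78125/2097152 = 78125/8.
Numerically: E[X] ≈ 9765.6.

E[X] = 262144 · (5/8)^{7} = 78125/8 ≈ 9765.6.


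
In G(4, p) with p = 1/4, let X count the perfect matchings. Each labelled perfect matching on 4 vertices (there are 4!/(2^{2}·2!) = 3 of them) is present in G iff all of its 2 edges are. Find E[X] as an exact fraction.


K_4 has 4!/(2^{2}·2!) = 3 labelled perfect matchings.
For each such perfect matching H, let X_H = 1 if all 2 edges of H are present in G. Then P[X_H = 1] = p^{2} = (1/4)^{2} = 1/16.
By linearity of expectation: E[X] = Σ_H E[X_H] = 3 · p^{2} = 3 · 1/16 = 3/16.
Numerically: E[X] ≈ 0.1875.

E[X] = 3 · (1/4)^{2} = 3/16 ≈ 0.1875.


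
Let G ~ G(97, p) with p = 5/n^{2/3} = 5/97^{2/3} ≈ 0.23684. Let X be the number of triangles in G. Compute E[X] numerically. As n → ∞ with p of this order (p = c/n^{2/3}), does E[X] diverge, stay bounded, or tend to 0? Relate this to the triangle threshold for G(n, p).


Number of potential triangles: C(97, 3) = 147440.
Each occurs with probability p³ ≈ (0.23684)³ ≈ 1.3285153e-02.
By linearity: E[X] = C(97, 3)·p³ ≈ 147440 · 1.3285153e-02 ≈ 1958.76289.
Since α = 2/3 < 1, p = c/n^{2/3} ≫ 1/n is above the triangle threshold p ~ 1/n. Asymptotically E[X] ~ (c³/6)·n^{3(1−α)} = (5³/6)·n^{1} → ∞; triangles are abundant w.h.p.

E[X] ≈ 1958.76289; in regime p = Θ(1/n^{2/3}) E[X] diverges (above the triangle threshold p ~ 1/n).


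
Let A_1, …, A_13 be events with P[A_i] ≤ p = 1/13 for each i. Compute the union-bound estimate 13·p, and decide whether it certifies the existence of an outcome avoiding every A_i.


Union bound: P[∪_{i=1}^{13} A_i] ≤ Σ_i P[A_i] ≤ 13·p = 13·(1/13) = 1.
Numerically: 1 ≈ 1.00000.
Is 1 < 1? NO.
Since the bound 1 is ≥ 1, the union bound is uninformative here; it does NOT by itself certify existence.

13·p = 1 ≈ 1.00000; existence NOT certified by the union bound.


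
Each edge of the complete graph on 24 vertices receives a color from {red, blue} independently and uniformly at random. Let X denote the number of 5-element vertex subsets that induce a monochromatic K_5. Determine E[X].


Let X = Σ_S X_S over the C(24, 5) = 42504 subsets S of size 5, where X_S = 1 if the K_5 on S is monochromatic.
For a fixed S, the K_5 on S has C(5, 2) = 10 edges. P[all 10 edges red] = (1/2)^10, and likewise for blue, so P[monochromatic] = 2·(1/2)^10 = 2^{1 − 10} = 1/512.
By linearity: E[X] = C(24, 5) · 2^{1 − 10} = 42504 · 1/512 = 5313/64.
Numerically: E[X] ≈ 83.0156.

E[X] = C(24,5)·2^(1−C(5,2)) = 5313/64 ≈ 83.0156.


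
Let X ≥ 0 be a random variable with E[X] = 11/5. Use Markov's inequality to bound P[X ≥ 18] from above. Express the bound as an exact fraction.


μ = E[X] = 11/5, a = 18.
Markov: P[X ≥ 18] ≤ μ/a = (11/5)/18 = 11/90.
Numerically: ≈ 0.122.
(Since a = 18 > μ = 2.200, the bound 11/90 is < 1 and informative.)

P[X ≥ 18] ≤ 11/90 ≈ 0.122.
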